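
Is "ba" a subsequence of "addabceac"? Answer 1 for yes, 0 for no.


Check if "ba" is a subsequence of "addabceac"
Greedy scan:
  Position 0 ('a'): no match needed
  Position 1 ('d'): no match needed
  Position 2 ('d'): no match needed
  Position 3 ('a'): no match needed
  Position 4 ('b'): matches sub[0] = 'b'
  Position 5 ('c'): no match needed
  Position 6 ('e'): no match needed
  Position 7 ('a'): matches sub[1] = 'a'
  Position 8 ('c'): no match needed
All 2 characters matched => is a subsequence

1


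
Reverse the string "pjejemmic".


Input: pjejemmic
Reading characters right to left:
  Position 8: 'c'
  Position 7: 'i'
  Position 6: 'm'
  Position 5: 'm'
  Position 4: 'e'
  Position 3: 'j'
  Position 2: 'e'
  Position 1: 'j'
  Position 0: 'p'
Reversed: cimmejejp

cimmejejp


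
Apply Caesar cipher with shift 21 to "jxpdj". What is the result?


Caesar cipher: shift "jxpdj" by 21
  'j' (pos 9) + 21 = pos 4 = 'e'
  'x' (pos 23) + 21 = pos 18 = 's'
  'p' (pos 15) + 21 = pos 10 = 'k'
  'd' (pos 3) + 21 = pos 24 = 'y'
  'j' (pos 9) + 21 = pos 4 = 'e'
Result: eskye

eskye


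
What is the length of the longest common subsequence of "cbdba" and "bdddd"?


LCS of "cbdba" and "bdddd"
DP table:
           b    d    d    d    d
      0    0    0    0    0    0
  c   0    0    0    0    0    0
  b   0    1    1    1    1    1
  d   0    1    2    2    2    2
  b   0    1    2    2    2    2
  a   0    1    2    2    2    2
LCS length = dp[5][5] = 2

2


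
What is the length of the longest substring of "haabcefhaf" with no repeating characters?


Input: "haabcefhaf"
Sliding window (track last position of each char):
  Position 0 ('h'): window [0,0] length 1 -- new best
  Position 1 ('a'): window [0,1] length 2 -- new best
  Position 2 ('a'): repeat (last at 1), move window start to 2
  Position 2 ('a'): window [2,2] length 1
  Position 3 ('b'): window [2,3] length 2
  Position 4 ('c'): window [2,4] length 3 -- new best
  Position 5 ('e'): window [2,5] length 4 -- new best
  Position 6 ('f'): window [2,6] length 5 -- new best
  Position 7 ('h'): window [2,7] length 6 -- new best
  Position 8 ('a'): repeat (last at 2), move window start to 3
  Position 8 ('a'): window [3,8] length 6
  Position 9 ('f'): repeat (last at 6), move window start to 7
  Position 9 ('f'): window [7,9] length 3
Longest substring with no repeats: "abcefh" with length 6

6


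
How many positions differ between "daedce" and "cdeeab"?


Comparing "daedce" and "cdeeab" position by position:
  Position 0: 'd' vs 'c' => DIFFER
  Position 1: 'a' vs 'd' => DIFFER
  Position 2: 'e' vs 'e' => same
  Position 3: 'd' vs 'e' => DIFFER
  Position 4: 'c' vs 'a' => DIFFER
  Position 5: 'e' vs 'b' => DIFFER
Positions that differ: 5

5


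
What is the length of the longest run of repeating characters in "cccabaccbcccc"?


Input: "cccabaccbcccc"
Scanning for longest run:
  Position 1 ('c'): continues run of 'c', length=2
  Position 2 ('c'): continues run of 'c', length=3
  Position 3 ('a'): new char, reset run to 1
  Position 4 ('b'): new char, reset run to 1
  Position 5 ('a'): new char, reset run to 1
  Position 6 ('c'): new char, reset run to 1
  Position 7 ('c'): continues run of 'c', length=2
  Position 8 ('b'): new char, reset run to 1
  Position 9 ('c'): new char, reset run to 1
  Position 10 ('c'): continues run of 'c', length=2
  Position 11 ('c'): continues run of 'c', length=3
  Position 12 ('c'): continues run of 'c', length=4
Longest run: 'c' with length 4

4


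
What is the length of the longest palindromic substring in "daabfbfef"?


Input: "daabfbfef"
Checking substrings for palindromes:
  [3:6] "bfb" (len 3) => palindrome
  [4:7] "fbf" (len 3) => palindrome
  [6:9] "fef" (len 3) => palindrome
  [1:3] "aa" (len 2) => palindrome
Longest palindromic substring: "bfb" with length 3

3


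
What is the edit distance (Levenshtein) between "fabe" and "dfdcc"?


Computing edit distance: "fabe" -> "dfdcc"
DP table:
           d    f    d    c    c
      0    1    2    3    4    5
  f   1    1    1    2    3    4
  a   2    2    2    2    3    4
  b   3    3    3    3    3    4
  e   4    4    4    4    4    4
Edit distance = dp[4][5] = 4

4


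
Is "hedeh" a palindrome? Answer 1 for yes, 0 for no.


Input: hedeh
Reversed: hedeh
  Compare pos 0 ('h') with pos 4 ('h'): match
  Compare pos 1 ('e') with pos 3 ('e'): match
Result: palindrome

1


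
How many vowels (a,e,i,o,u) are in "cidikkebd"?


Input: cidikkebd
Checking each character:
  'c' at position 0: consonant
  'i' at position 1: vowel (running total: 1)
  'd' at position 2: consonant
  'i' at position 3: vowel (running total: 2)
  'k' at position 4: consonant
  'k' at position 5: consonant
  'e' at position 6: vowel (running total: 3)
  'b' at position 7: consonant
  'd' at position 8: consonant
Total vowels: 3

3


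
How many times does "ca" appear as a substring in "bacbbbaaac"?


Searching for "ca" in "bacbbbaaac"
Scanning each position:
  Position 0: "ba" => no
  Position 1: "ac" => no
  Position 2: "cb" => no
  Position 3: "bb" => no
  Position 4: "bb" => no
  Position 5: "ba" => no
  Position 6: "aa" => no
  Position 7: "aa" => no
  Position 8: "ac" => no
Total occurrences: 0

0


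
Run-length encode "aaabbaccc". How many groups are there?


Input: aaabbaccc
Scanning for consecutive runs:
  Group 1: 'a' x 3 (positions 0-2)
  Group 2: 'b' x 2 (positions 3-4)
  Group 3: 'a' x 1 (positions 5-5)
  Group 4: 'c' x 3 (positions 6-8)
Total groups: 4

4


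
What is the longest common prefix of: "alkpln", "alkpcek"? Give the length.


Words: alkpln, alkpcek
  Position 0: all 'a' => match
  Position 1: all 'l' => match
  Position 2: all 'k' => match
  Position 3: all 'p' => match
  Position 4: ('l', 'c') => mismatch, stop
LCP = "alkp" (length 4)

4


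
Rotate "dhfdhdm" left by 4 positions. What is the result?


Input: "dhfdhdm", rotate left by 4
First 4 characters: "dhfd"
Remaining characters: "hdm"
Concatenate remaining + first: "hdm" + "dhfd" = "hdmdhfd"

hdmdhfd


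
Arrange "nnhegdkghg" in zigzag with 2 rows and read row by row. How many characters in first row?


Zigzag "nnhegdkghg" into 2 rows:
Placing characters:
  'n' => row 0
  'n' => row 1
  'h' => row 0
  'e' => row 1
  'g' => row 0
  'd' => row 1
  'k' => row 0
  'g' => row 1
  'h' => row 0
  'g' => row 1
Rows:
  Row 0: "nhgkh"
  Row 1: "nedgg"
First row length: 5

5


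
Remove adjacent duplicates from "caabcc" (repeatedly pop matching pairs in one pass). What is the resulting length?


Input: caabcc
Stack-based adjacent duplicate removal:
  Read 'c': push. Stack: c
  Read 'a': push. Stack: ca
  Read 'a': matches stack top 'a' => pop. Stack: c
  Read 'b': push. Stack: cb
  Read 'c': push. Stack: cbc
  Read 'c': matches stack top 'c' => pop. Stack: cb
Final stack: "cb" (length 2)

2


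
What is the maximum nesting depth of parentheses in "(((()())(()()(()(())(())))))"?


Input: "(((()())(()()(()(())(())))))"
Tracking depth:
  Position 0 '(': depth becomes 1
  Position 1 '(': depth becomes 2
  Position 2 '(': depth becomes 3
  Position 3 '(': depth becomes 4
  Position 4 ')': depth becomes 3
  Position 5 '(': depth becomes 4
  Position 6 ')': depth becomes 3
  Position 7 ')': depth becomes 2
  Position 8 '(': depth becomes 3
  Position 9 '(': depth becomes 4
  Position 10 ')': depth becomes 3
  Position 11 '(': depth becomes 4
  Position 12 ')': depth becomes 3
  Position 13 '(': depth becomes 4
  Position 14 '(': depth becomes 5
  Position 15 ')': depth becomes 4
  Position 16 '(': depth becomes 5
  Position 17 '(': depth becomes 6
  Position 18 ')': depth becomes 5
  Position 19 ')': depth becomes 4
  Position 20 '(': depth becomes 5
  Position 21 '(': depth becomes 6
  Position 22 ')': depth becomes 5
  Position 23 ')': depth becomes 4
  Position 24 ')': depth becomes 3
  Position 25 ')': depth becomes 2
  Position 26 ')': depth becomes 1
  Position 27 ')': depth becomes 0
Maximum depth reached: 6

6


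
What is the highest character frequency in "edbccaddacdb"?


Input: edbccaddacdb
Character counts:
  'a': 2
  'b': 2
  'c': 3
  'd': 4
  'e': 1
Maximum frequency: 4

4


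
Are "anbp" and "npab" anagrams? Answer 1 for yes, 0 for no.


Strings: "anbp", "npab"
Sorted first:  abnp
Sorted second: abnp
Sorted forms match => anagrams

1


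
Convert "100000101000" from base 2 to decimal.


Input: "100000101000" in base 2
Positional expansion:
  Digit '1' (value 1) x 2^11 = 2048
  Digit '0' (value 0) x 2^10 = 0
  Digit '0' (value 0) x 2^9 = 0
  Digit '0' (value 0) x 2^8 = 0
  Digit '0' (value 0) x 2^7 = 0
  Digit '0' (value 0) x 2^6 = 0
  Digit '1' (value 1) x 2^5 = 32
  Digit '0' (value 0) x 2^4 = 0
  Digit '1' (value 1) x 2^3 = 8
  Digit '0' (value 0) x 2^2 = 0
  Digit '0' (value 0) x 2^1 = 0
  Digit '0' (value 0) x 2^0 = 0
Sum = 2088

2088


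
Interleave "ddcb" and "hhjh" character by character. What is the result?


Interleaving "ddcb" and "hhjh":
  Position 0: 'd' from first, 'h' from second => "dh"
  Position 1: 'd' from first, 'h' from second => "dh"
  Position 2: 'c' from first, 'j' from second => "cj"
  Position 3: 'b' from first, 'h' from second => "bh"
Result: dhdhcjbh

dhdhcjbh


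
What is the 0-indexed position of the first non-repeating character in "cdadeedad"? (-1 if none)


Input: cdadeedad
Character frequencies:
  'a': 2
  'c': 1
  'd': 4
  'e': 2
Scanning left to right for freq == 1:
  Position 0 ('c'): unique! => answer = 0

0


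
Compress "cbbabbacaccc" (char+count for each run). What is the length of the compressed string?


Input: cbbabbacaccc
Runs:
  'c' x 1 => "c1"
  'b' x 2 => "b2"
  'a' x 1 => "a1"
  'b' x 2 => "b2"
  'a' x 1 => "a1"
  'c' x 1 => "c1"
  'a' x 1 => "a1"
  'c' x 3 => "c3"
Compressed: "c1b2a1b2a1c1a1c3"
Compressed length: 16

16


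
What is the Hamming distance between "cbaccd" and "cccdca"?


Comparing "cbaccd" and "cccdca" position by position:
  Position 0: 'c' vs 'c' => same
  Position 1: 'b' vs 'c' => differ
  Position 2: 'a' vs 'c' => differ
  Position 3: 'c' vs 'd' => differ
  Position 4: 'c' vs 'c' => same
  Position 5: 'd' vs 'a' => differ
Total differences (Hamming distance): 4

4


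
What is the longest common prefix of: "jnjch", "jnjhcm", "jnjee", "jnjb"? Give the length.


Words: jnjch, jnjhcm, jnjee, jnjb
  Position 0: all 'j' => match
  Position 1: all 'n' => match
  Position 2: all 'j' => match
  Position 3: ('c', 'h', 'e', 'b') => mismatch, stop
LCP = "jnj" (length 3)

3


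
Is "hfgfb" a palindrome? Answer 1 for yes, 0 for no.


Input: hfgfb
Reversed: bfgfh
  Compare pos 0 ('h') with pos 4 ('b'): MISMATCH
  Compare pos 1 ('f') with pos 3 ('f'): match
Result: not a palindrome

0


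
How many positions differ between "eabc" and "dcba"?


Comparing "eabc" and "dcba" position by position:
  Position 0: 'e' vs 'd' => DIFFER
  Position 1: 'a' vs 'c' => DIFFER
  Position 2: 'b' vs 'b' => same
  Position 3: 'c' vs 'a' => DIFFER
Positions that differ: 3

3


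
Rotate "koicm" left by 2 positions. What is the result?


Input: "koicm", rotate left by 2
First 2 characters: "ko"
Remaining characters: "icm"
Concatenate remaining + first: "icm" + "ko" = "icmko"

icmko


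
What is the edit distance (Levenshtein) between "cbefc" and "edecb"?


Computing edit distance: "cbefc" -> "edecb"
DP table:
           e    d    e    c    b
      0    1    2    3    4    5
  c   1    1    2    3    3    4
  b   2    2    2    3    4    3
  e   3    2    3    2    3    4
  f   4    3    3    3    3    4
  c   5    4    4    4    3    4
Edit distance = dp[5][5] = 4

4


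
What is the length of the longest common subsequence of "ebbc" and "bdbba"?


LCS of "ebbc" and "bdbba"
DP table:
           b    d    b    b    a
      0    0    0    0    0    0
  e   0    0    0    0    0    0
  b   0    1    1    1    1    1
  b   0    1    1    2    2    2
  c   0    1    1    2    2    2
LCS length = dp[4][5] = 2

2


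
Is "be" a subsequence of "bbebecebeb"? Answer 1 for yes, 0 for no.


Check if "be" is a subsequence of "bbebecebeb"
Greedy scan:
  Position 0 ('b'): matches sub[0] = 'b'
  Position 1 ('b'): no match needed
  Position 2 ('e'): matches sub[1] = 'e'
  Position 3 ('b'): no match needed
  Position 4 ('e'): no match needed
  Position 5 ('c'): no match needed
  Position 6 ('e'): no match needed
  Position 7 ('b'): no match needed
  Position 8 ('e'): no match needed
  Position 9 ('b'): no match needed
All 2 characters matched => is a subsequence

1


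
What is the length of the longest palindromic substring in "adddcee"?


Input: "adddcee"
Checking substrings for palindromes:
  [1:4] "ddd" (len 3) => palindrome
  [1:3] "dd" (len 2) => palindrome
  [2:4] "dd" (len 2) => palindrome
  [5:7] "ee" (len 2) => palindrome
Longest palindromic substring: "ddd" with length 3

3


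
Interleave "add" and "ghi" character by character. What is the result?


Interleaving "add" and "ghi":
  Position 0: 'a' from first, 'g' from second => "ag"
  Position 1: 'd' from first, 'h' from second => "dh"
  Position 2: 'd' from first, 'i' from second => "di"
Result: agdhdi

agdhdi


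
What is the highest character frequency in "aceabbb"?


Input: aceabbb
Character counts:
  'a': 2
  'b': 3
  'c': 1
  'e': 1
Maximum frequency: 3

3


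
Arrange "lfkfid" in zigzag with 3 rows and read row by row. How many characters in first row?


Zigzag "lfkfid" into 3 rows:
Placing characters:
  'l' => row 0
  'f' => row 1
  'k' => row 2
  'f' => row 1
  'i' => row 0
  'd' => row 1
Rows:
  Row 0: "li"
  Row 1: "ffd"
  Row 2: "k"
First row length: 2

2


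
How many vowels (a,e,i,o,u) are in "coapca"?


Input: coapca
Checking each character:
  'c' at position 0: consonant
  'o' at position 1: vowel (running total: 1)
  'a' at position 2: vowel (running total: 2)
  'p' at position 3: consonant
  'c' at position 4: consonant
  'a' at position 5: vowel (running total: 3)
Total vowels: 3

3


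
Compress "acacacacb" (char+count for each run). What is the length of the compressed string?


Input: acacacacb
Runs:
  'a' x 1 => "a1"
  'c' x 1 => "c1"
  'a' x 1 => "a1"
  'c' x 1 => "c1"
  'a' x 1 => "a1"
  'c' x 1 => "c1"
  'a' x 1 => "a1"
  'c' x 1 => "c1"
  'b' x 1 => "b1"
Compressed: "a1c1a1c1a1c1a1c1b1"
Compressed length: 18

18


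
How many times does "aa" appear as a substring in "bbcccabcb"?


Searching for "aa" in "bbcccabcb"
Scanning each position:
  Position 0: "bb" => no
  Position 1: "bc" => no
  Position 2: "cc" => no
  Position 3: "cc" => no
  Position 4: "ca" => no
  Position 5: "ab" => no
  Position 6: "bc" => no
  Position 7: "cb" => no
Total occurrences: 0

0


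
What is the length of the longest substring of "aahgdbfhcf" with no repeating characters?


Input: "aahgdbfhcf"
Sliding window (track last position of each char):
  Position 0 ('a'): window [0,0] length 1 -- new best
  Position 1 ('a'): repeat (last at 0), move window start to 1
  Position 1 ('a'): window [1,1] length 1
  Position 2 ('h'): window [1,2] length 2 -- new best
  Position 3 ('g'): window [1,3] length 3 -- new best
  Position 4 ('d'): window [1,4] length 4 -- new best
  Position 5 ('b'): window [1,5] length 5 -- new best
  Position 6 ('f'): window [1,6] length 6 -- new best
  Position 7 ('h'): repeat (last at 2), move window start to 3
  Position 7 ('h'): window [3,7] length 5
  Position 8 ('c'): window [3,8] length 6
  Position 9 ('f'): repeat (last at 6), move window start to 7
  Position 9 ('f'): window [7,9] length 3
Longest substring with no repeats: "ahgdbf" with length 6

6


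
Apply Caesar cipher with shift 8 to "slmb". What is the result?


Caesar cipher: shift "slmb" by 8
  's' (pos 18) + 8 = pos 0 = 'a'
  'l' (pos 11) + 8 = pos 19 = 't'
  'm' (pos 12) + 8 = pos 20 = 'u'
  'b' (pos 1) + 8 = pos 9 = 'j'
Result: atuj

atuj


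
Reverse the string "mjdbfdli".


Input: mjdbfdli
Reading characters right to left:
  Position 7: 'i'
  Position 6: 'l'
  Position 5: 'd'
  Position 4: 'f'
  Position 3: 'b'
  Position 2: 'd'
  Position 1: 'j'
  Position 0: 'm'
Reversed: ildfbdjm

ildfbdjm


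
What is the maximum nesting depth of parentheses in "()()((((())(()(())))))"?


Input: "()()((((())(()(())))))"
Tracking depth:
  Position 0 '(': depth becomes 1
  Position 1 ')': depth becomes 0
  Position 2 '(': depth becomes 1
  Position 3 ')': depth becomes 0
  Position 4 '(': depth becomes 1
  Position 5 '(': depth becomes 2
  Position 6 '(': depth becomes 3
  Position 7 '(': depth becomes 4
  Position 8 '(': depth becomes 5
  Position 9 ')': depth becomes 4
  Position 10 ')': depth becomes 3
  Position 11 '(': depth becomes 4
  Position 12 '(': depth becomes 5
  Position 13 ')': depth becomes 4
  Position 14 '(': depth becomes 5
  Position 15 '(': depth becomes 6
  Position 16 ')': depth becomes 5
  Position 17 ')': depth becomes 4
  Position 18 ')': depth becomes 3
  Position 19 ')': depth becomes 2
  Position 20 ')': depth becomes 1
  Position 21 ')': depth becomes 0
Maximum depth reached: 6

6


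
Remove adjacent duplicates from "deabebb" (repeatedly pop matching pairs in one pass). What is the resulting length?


Input: deabebb
Stack-based adjacent duplicate removal:
  Read 'd': push. Stack: d
  Read 'e': push. Stack: de
  Read 'a': push. Stack: dea
  Read 'b': push. Stack: deab
  Read 'e': push. Stack: deabe
  Read 'b': push. Stack: deabeb
  Read 'b': matches stack top 'b' => pop. Stack: deabe
Final stack: "deabe" (length 5)

5


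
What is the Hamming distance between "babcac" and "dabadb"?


Comparing "babcac" and "dabadb" position by position:
  Position 0: 'b' vs 'd' => differ
  Position 1: 'a' vs 'a' => same
  Position 2: 'b' vs 'b' => same
  Position 3: 'c' vs 'a' => differ
  Position 4: 'a' vs 'd' => differ
  Position 5: 'c' vs 'b' => differ
Total differences (Hamming distance): 4

4


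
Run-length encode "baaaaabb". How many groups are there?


Input: baaaaabb
Scanning for consecutive runs:
  Group 1: 'b' x 1 (positions 0-0)
  Group 2: 'a' x 5 (positions 1-5)
  Group 3: 'b' x 2 (positions 6-7)
Total groups: 3

3


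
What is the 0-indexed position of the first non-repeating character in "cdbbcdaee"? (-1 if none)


Input: cdbbcdaee
Character frequencies:
  'a': 1
  'b': 2
  'c': 2
  'd': 2
  'e': 2
Scanning left to right for freq == 1:
  Position 0 ('c'): freq=2, skip
  Position 1 ('d'): freq=2, skip
  Position 2 ('b'): freq=2, skip
  Position 3 ('b'): freq=2, skip
  Position 4 ('c'): freq=2, skip
  Position 5 ('d'): freq=2, skip
  Position 6 ('a'): unique! => answer = 6

6


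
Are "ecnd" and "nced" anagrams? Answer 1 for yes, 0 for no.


Strings: "ecnd", "nced"
Sorted first:  cden
Sorted second: cden
Sorted forms match => anagrams

1


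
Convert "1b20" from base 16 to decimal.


Input: "1b20" in base 16
Positional expansion:
  Digit '1' (value 1) x 16^3 = 4096
  Digit 'b' (value 11) x 16^2 = 2816
  Digit '2' (value 2) x 16^1 = 32
  Digit '0' (value 0) x 16^0 = 0
Sum = 6944

6944


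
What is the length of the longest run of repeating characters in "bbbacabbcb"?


Input: "bbbacabbcb"
Scanning for longest run:
  Position 1 ('b'): continues run of 'b', length=2
  Position 2 ('b'): continues run of 'b', length=3
  Position 3 ('a'): new char, reset run to 1
  Position 4 ('c'): new char, reset run to 1
  Position 5 ('a'): new char, reset run to 1
  Position 6 ('b'): new char, reset run to 1
  Position 7 ('b'): continues run of 'b', length=2
  Position 8 ('c'): new char, reset run to 1
  Position 9 ('b'): new char, reset run to 1
Longest run: 'b' with length 3

3


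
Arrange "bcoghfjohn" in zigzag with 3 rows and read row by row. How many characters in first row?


Zigzag "bcoghfjohn" into 3 rows:
Placing characters:
  'b' => row 0
  'c' => row 1
  'o' => row 2
  'g' => row 1
  'h' => row 0
  'f' => row 1
  'j' => row 2
  'o' => row 1
  'h' => row 0
  'n' => row 1
Rows:
  Row 0: "bhh"
  Row 1: "cgfon"
  Row 2: "oj"
First row length: 3

3


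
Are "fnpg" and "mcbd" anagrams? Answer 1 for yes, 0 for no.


Strings: "fnpg", "mcbd"
Sorted first:  fgnp
Sorted second: bcdm
Differ at position 0: 'f' vs 'b' => not anagrams

0


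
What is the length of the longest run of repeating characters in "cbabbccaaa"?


Input: "cbabbccaaa"
Scanning for longest run:
  Position 1 ('b'): new char, reset run to 1
  Position 2 ('a'): new char, reset run to 1
  Position 3 ('b'): new char, reset run to 1
  Position 4 ('b'): continues run of 'b', length=2
  Position 5 ('c'): new char, reset run to 1
  Position 6 ('c'): continues run of 'c', length=2
  Position 7 ('a'): new char, reset run to 1
  Position 8 ('a'): continues run of 'a', length=2
  Position 9 ('a'): continues run of 'a', length=3
Longest run: 'a' with length 3

3


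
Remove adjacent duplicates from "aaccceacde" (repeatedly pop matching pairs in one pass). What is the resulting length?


Input: aaccceacde
Stack-based adjacent duplicate removal:
  Read 'a': push. Stack: a
  Read 'a': matches stack top 'a' => pop. Stack: (empty)
  Read 'c': push. Stack: c
  Read 'c': matches stack top 'c' => pop. Stack: (empty)
  Read 'c': push. Stack: c
  Read 'e': push. Stack: ce
  Read 'a': push. Stack: cea
  Read 'c': push. Stack: ceac
  Read 'd': push. Stack: ceacd
  Read 'e': push. Stack: ceacde
Final stack: "ceacde" (length 6)

6


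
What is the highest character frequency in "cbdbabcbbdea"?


Input: cbdbabcbbdea
Character counts:
  'a': 2
  'b': 5
  'c': 2
  'd': 2
  'e': 1
Maximum frequency: 5

5


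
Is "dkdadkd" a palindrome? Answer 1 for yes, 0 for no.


Input: dkdadkd
Reversed: dkdadkd
  Compare pos 0 ('d') with pos 6 ('d'): match
  Compare pos 1 ('k') with pos 5 ('k'): match
  Compare pos 2 ('d') with pos 4 ('d'): match
Result: palindrome

1


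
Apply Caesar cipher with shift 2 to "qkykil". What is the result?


Caesar cipher: shift "qkykil" by 2
  'q' (pos 16) + 2 = pos 18 = 's'
  'k' (pos 10) + 2 = pos 12 = 'm'
  'y' (pos 24) + 2 = pos 0 = 'a'
  'k' (pos 10) + 2 = pos 12 = 'm'
  'i' (pos 8) + 2 = pos 10 = 'k'
  'l' (pos 11) + 2 = pos 13 = 'n'
Result: smamkn

smamkn


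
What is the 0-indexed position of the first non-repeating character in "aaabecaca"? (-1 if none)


Input: aaabecaca
Character frequencies:
  'a': 5
  'b': 1
  'c': 2
  'e': 1
Scanning left to right for freq == 1:
  Position 0 ('a'): freq=5, skip
  Position 1 ('a'): freq=5, skip
  Position 2 ('a'): freq=5, skip
  Position 3 ('b'): unique! => answer = 3

3


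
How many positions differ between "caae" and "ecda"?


Comparing "caae" and "ecda" position by position:
  Position 0: 'c' vs 'e' => DIFFER
  Position 1: 'a' vs 'c' => DIFFER
  Position 2: 'a' vs 'd' => DIFFER
  Position 3: 'e' vs 'a' => DIFFER
Positions that differ: 4

4


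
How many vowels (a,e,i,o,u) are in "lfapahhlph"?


Input: lfapahhlph
Checking each character:
  'l' at position 0: consonant
  'f' at position 1: consonant
  'a' at position 2: vowel (running total: 1)
  'p' at position 3: consonant
  'a' at position 4: vowel (running total: 2)
  'h' at position 5: consonant
  'h' at position 6: consonant
  'l' at position 7: consonant
  'p' at position 8: consonant
  'h' at position 9: consonant
Total vowels: 2

2


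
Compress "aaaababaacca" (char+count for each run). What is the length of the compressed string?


Input: aaaababaacca
Runs:
  'a' x 4 => "a4"
  'b' x 1 => "b1"
  'a' x 1 => "a1"
  'b' x 1 => "b1"
  'a' x 2 => "a2"
  'c' x 2 => "c2"
  'a' x 1 => "a1"
Compressed: "a4b1a1b1a2c2a1"
Compressed length: 14

14


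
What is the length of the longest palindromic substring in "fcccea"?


Input: "fcccea"
Checking substrings for palindromes:
  [1:4] "ccc" (len 3) => palindrome
  [1:3] "cc" (len 2) => palindrome
  [2:4] "cc" (len 2) => palindrome
Longest palindromic substring: "ccc" with length 3

3


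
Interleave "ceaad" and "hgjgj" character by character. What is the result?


Interleaving "ceaad" and "hgjgj":
  Position 0: 'c' from first, 'h' from second => "ch"
  Position 1: 'e' from first, 'g' from second => "eg"
  Position 2: 'a' from first, 'j' from second => "aj"
  Position 3: 'a' from first, 'g' from second => "ag"
  Position 4: 'd' from first, 'j' from second => "dj"
Result: chegajagdj

chegajagdj


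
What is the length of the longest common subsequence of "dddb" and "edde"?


LCS of "dddb" and "edde"
DP table:
           e    d    d    e
      0    0    0    0    0
  d   0    0    1    1    1
  d   0    0    1    2    2
  d   0    0    1    2    2
  b   0    0    1    2    2
LCS length = dp[4][4] = 2

2


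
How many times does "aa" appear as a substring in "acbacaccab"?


Searching for "aa" in "acbacaccab"
Scanning each position:
  Position 0: "ac" => no
  Position 1: "cb" => no
  Position 2: "ba" => no
  Position 3: "ac" => no
  Position 4: "ca" => no
  Position 5: "ac" => no
  Position 6: "cc" => no
  Position 7: "ca" => no
  Position 8: "ab" => no
Total occurrences: 0

0


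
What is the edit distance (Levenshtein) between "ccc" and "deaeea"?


Computing edit distance: "ccc" -> "deaeea"
DP table:
           d    e    a    e    e    a
      0    1    2    3    4    5    6
  c   1    1    2    3    4    5    6
  c   2    2    2    3    4    5    6
  c   3    3    3    3    4    5    6
Edit distance = dp[3][6] = 6

6


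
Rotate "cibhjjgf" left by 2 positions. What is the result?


Input: "cibhjjgf", rotate left by 2
First 2 characters: "ci"
Remaining characters: "bhjjgf"
Concatenate remaining + first: "bhjjgf" + "ci" = "bhjjgfci"

bhjjgfci


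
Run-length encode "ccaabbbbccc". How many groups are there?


Input: ccaabbbbccc
Scanning for consecutive runs:
  Group 1: 'c' x 2 (positions 0-1)
  Group 2: 'a' x 2 (positions 2-3)
  Group 3: 'b' x 4 (positions 4-7)
  Group 4: 'c' x 3 (positions 8-10)
Total groups: 4

4


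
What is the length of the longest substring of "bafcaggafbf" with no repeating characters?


Input: "bafcaggafbf"
Sliding window (track last position of each char):
  Position 0 ('b'): window [0,0] length 1 -- new best
  Position 1 ('a'): window [0,1] length 2 -- new best
  Position 2 ('f'): window [0,2] length 3 -- new best
  Position 3 ('c'): window [0,3] length 4 -- new best
  Position 4 ('a'): repeat (last at 1), move window start to 2
  Position 4 ('a'): window [2,4] length 3
  Position 5 ('g'): window [2,5] length 4
  Position 6 ('g'): repeat (last at 5), move window start to 6
  Position 6 ('g'): window [6,6] length 1
  Position 7 ('a'): window [6,7] length 2
  Position 8 ('f'): window [6,8] length 3
  Position 9 ('b'): window [6,9] length 4
  Position 10 ('f'): repeat (last at 8), move window start to 9
  Position 10 ('f'): window [9,10] length 2
Longest substring with no repeats: "bafc" with length 4

4


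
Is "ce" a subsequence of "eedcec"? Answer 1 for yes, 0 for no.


Check if "ce" is a subsequence of "eedcec"
Greedy scan:
  Position 0 ('e'): no match needed
  Position 1 ('e'): no match needed
  Position 2 ('d'): no match needed
  Position 3 ('c'): matches sub[0] = 'c'
  Position 4 ('e'): matches sub[1] = 'e'
  Position 5 ('c'): no match needed
All 2 characters matched => is a subsequence

1


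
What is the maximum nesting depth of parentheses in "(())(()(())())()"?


Input: "(())(()(())())()"
Tracking depth:
  Position 0 '(': depth becomes 1
  Position 1 '(': depth becomes 2
  Position 2 ')': depth becomes 1
  Position 3 ')': depth becomes 0
  Position 4 '(': depth becomes 1
  Position 5 '(': depth becomes 2
  Position 6 ')': depth becomes 1
  Position 7 '(': depth becomes 2
  Position 8 '(': depth becomes 3
  Position 9 ')': depth becomes 2
  Position 10 ')': depth becomes 1
  Position 11 '(': depth becomes 2
  Position 12 ')': depth becomes 1
  Position 13 ')': depth becomes 0
  Position 14 '(': depth becomes 1
  Position 15 ')': depth becomes 0
Maximum depth reached: 3

3


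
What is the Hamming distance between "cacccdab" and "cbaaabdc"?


Comparing "cacccdab" and "cbaaabdc" position by position:
  Position 0: 'c' vs 'c' => same
  Position 1: 'a' vs 'b' => differ
  Position 2: 'c' vs 'a' => differ
  Position 3: 'c' vs 'a' => differ
  Position 4: 'c' vs 'a' => differ
  Position 5: 'd' vs 'b' => differ
  Position 6: 'a' vs 'd' => differ
  Position 7: 'b' vs 'c' => differ
Total differences (Hamming distance): 7

7


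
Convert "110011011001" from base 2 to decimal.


Input: "110011011001" in base 2
Positional expansion:
  Digit '1' (value 1) x 2^11 = 2048
  Digit '1' (value 1) x 2^10 = 1024
  Digit '0' (value 0) x 2^9 = 0
  Digit '0' (value 0) x 2^8 = 0
  Digit '1' (value 1) x 2^7 = 128
  Digit '1' (value 1) x 2^6 = 64
  Digit '0' (value 0) x 2^5 = 0
  Digit '1' (value 1) x 2^4 = 16
  Digit '1' (value 1) x 2^3 = 8
  Digit '0' (value 0) x 2^2 = 0
  Digit '0' (value 0) x 2^1 = 0
  Digit '1' (value 1) x 2^0 = 1
Sum = 3289

3289


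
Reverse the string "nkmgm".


Input: nkmgm
Reading characters right to left:
  Position 4: 'm'
  Position 3: 'g'
  Position 2: 'm'
  Position 1: 'k'
  Position 0: 'n'
Reversed: mgmkn

mgmkn


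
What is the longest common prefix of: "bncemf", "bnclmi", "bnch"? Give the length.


Words: bncemf, bnclmi, bnch
  Position 0: all 'b' => match
  Position 1: all 'n' => match
  Position 2: all 'c' => match
  Position 3: ('e', 'l', 'h') => mismatch, stop
LCP = "bnc" (length 3)

3


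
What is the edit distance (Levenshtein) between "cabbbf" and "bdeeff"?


Computing edit distance: "cabbbf" -> "bdeeff"
DP table:
           b    d    e    e    f    f
      0    1    2    3    4    5    6
  c   1    1    2    3    4    5    6
  a   2    2    2    3    4    5    6
  b   3    2    3    3    4    5    6
  b   4    3    3    4    4    5    6
  b   5    4    4    4    5    5    6
  f   6    5    5    5    5    5    5
Edit distance = dp[6][6] = 5

5


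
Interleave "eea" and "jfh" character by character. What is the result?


Interleaving "eea" and "jfh":
  Position 0: 'e' from first, 'j' from second => "ej"
  Position 1: 'e' from first, 'f' from second => "ef"
  Position 2: 'a' from first, 'h' from second => "ah"
Result: ejefah

ejefah


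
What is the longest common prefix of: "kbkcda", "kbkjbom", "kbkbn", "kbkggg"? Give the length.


Words: kbkcda, kbkjbom, kbkbn, kbkggg
  Position 0: all 'k' => match
  Position 1: all 'b' => match
  Position 2: all 'k' => match
  Position 3: ('c', 'j', 'b', 'g') => mismatch, stop
LCP = "kbk" (length 3)

3


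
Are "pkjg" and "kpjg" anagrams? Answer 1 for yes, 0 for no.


Strings: "pkjg", "kpjg"
Sorted first:  gjkp
Sorted second: gjkp
Sorted forms match => anagrams

1


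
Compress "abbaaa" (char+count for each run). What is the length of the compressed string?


Input: abbaaa
Runs:
  'a' x 1 => "a1"
  'b' x 2 => "b2"
  'a' x 3 => "a3"
Compressed: "a1b2a3"
Compressed length: 6

6


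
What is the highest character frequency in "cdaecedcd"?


Input: cdaecedcd
Character counts:
  'a': 1
  'c': 3
  'd': 3
  'e': 2
Maximum frequency: 3

3


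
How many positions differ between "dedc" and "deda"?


Comparing "dedc" and "deda" position by position:
  Position 0: 'd' vs 'd' => same
  Position 1: 'e' vs 'e' => same
  Position 2: 'd' vs 'd' => same
  Position 3: 'c' vs 'a' => DIFFER
Positions that differ: 1

1


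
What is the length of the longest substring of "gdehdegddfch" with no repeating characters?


Input: "gdehdegddfch"
Sliding window (track last position of each char):
  Position 0 ('g'): window [0,0] length 1 -- new best
  Position 1 ('d'): window [0,1] length 2 -- new best
  Position 2 ('e'): window [0,2] length 3 -- new best
  Position 3 ('h'): window [0,3] length 4 -- new best
  Position 4 ('d'): repeat (last at 1), move window start to 2
  Position 4 ('d'): window [2,4] length 3
  Position 5 ('e'): repeat (last at 2), move window start to 3
  Position 5 ('e'): window [3,5] length 3
  Position 6 ('g'): window [3,6] length 4
  Position 7 ('d'): repeat (last at 4), move window start to 5
  Position 7 ('d'): window [5,7] length 3
  Position 8 ('d'): repeat (last at 7), move window start to 8
  Position 8 ('d'): window [8,8] length 1
  Position 9 ('f'): window [8,9] length 2
  Position 10 ('c'): window [8,10] length 3
  Position 11 ('h'): window [8,11] length 4
Longest substring with no repeats: "gdeh" with length 4

4


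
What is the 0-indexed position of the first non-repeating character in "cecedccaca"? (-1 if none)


Input: cecedccaca
Character frequencies:
  'a': 2
  'c': 5
  'd': 1
  'e': 2
Scanning left to right for freq == 1:
  Position 0 ('c'): freq=5, skip
  Position 1 ('e'): freq=2, skip
  Position 2 ('c'): freq=5, skip
  Position 3 ('e'): freq=2, skip
  Position 4 ('d'): unique! => answer = 4

4


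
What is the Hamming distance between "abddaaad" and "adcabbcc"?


Comparing "abddaaad" and "adcabbcc" position by position:
  Position 0: 'a' vs 'a' => same
  Position 1: 'b' vs 'd' => differ
  Position 2: 'd' vs 'c' => differ
  Position 3: 'd' vs 'a' => differ
  Position 4: 'a' vs 'b' => differ
  Position 5: 'a' vs 'b' => differ
  Position 6: 'a' vs 'c' => differ
  Position 7: 'd' vs 'c' => differ
Total differences (Hamming distance): 7

7


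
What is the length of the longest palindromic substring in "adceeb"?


Input: "adceeb"
Checking substrings for palindromes:
  [3:5] "ee" (len 2) => palindrome
Longest palindromic substring: "ee" with length 2

2


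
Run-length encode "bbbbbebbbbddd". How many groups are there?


Input: bbbbbebbbbddd
Scanning for consecutive runs:
  Group 1: 'b' x 5 (positions 0-4)
  Group 2: 'e' x 1 (positions 5-5)
  Group 3: 'b' x 4 (positions 6-9)
  Group 4: 'd' x 3 (positions 10-12)
Total groups: 4

4


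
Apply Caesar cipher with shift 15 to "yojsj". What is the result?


Caesar cipher: shift "yojsj" by 15
  'y' (pos 24) + 15 = pos 13 = 'n'
  'o' (pos 14) + 15 = pos 3 = 'd'
  'j' (pos 9) + 15 = pos 24 = 'y'
  's' (pos 18) + 15 = pos 7 = 'h'
  'j' (pos 9) + 15 = pos 24 = 'y'
Result: ndyhy

ndyhy


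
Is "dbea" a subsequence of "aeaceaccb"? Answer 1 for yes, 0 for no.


Check if "dbea" is a subsequence of "aeaceaccb"
Greedy scan:
  Position 0 ('a'): no match needed
  Position 1 ('e'): no match needed
  Position 2 ('a'): no match needed
  Position 3 ('c'): no match needed
  Position 4 ('e'): no match needed
  Position 5 ('a'): no match needed
  Position 6 ('c'): no match needed
  Position 7 ('c'): no match needed
  Position 8 ('b'): no match needed
Only matched 0/4 characters => not a subsequence

0


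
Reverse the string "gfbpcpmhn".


Input: gfbpcpmhn
Reading characters right to left:
  Position 8: 'n'
  Position 7: 'h'
  Position 6: 'm'
  Position 5: 'p'
  Position 4: 'c'
  Position 3: 'p'
  Position 2: 'b'
  Position 1: 'f'
  Position 0: 'g'
Reversed: nhmpcpbfg

nhmpcpbfg


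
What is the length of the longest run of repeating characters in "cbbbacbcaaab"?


Input: "cbbbacbcaaab"
Scanning for longest run:
  Position 1 ('b'): new char, reset run to 1
  Position 2 ('b'): continues run of 'b', length=2
  Position 3 ('b'): continues run of 'b', length=3
  Position 4 ('a'): new char, reset run to 1
  Position 5 ('c'): new char, reset run to 1
  Position 6 ('b'): new char, reset run to 1
  Position 7 ('c'): new char, reset run to 1
  Position 8 ('a'): new char, reset run to 1
  Position 9 ('a'): continues run of 'a', length=2
  Position 10 ('a'): continues run of 'a', length=3
  Position 11 ('b'): new char, reset run to 1
Longest run: 'b' with length 3

3


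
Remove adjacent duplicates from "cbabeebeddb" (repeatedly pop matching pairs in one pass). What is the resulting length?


Input: cbabeebeddb
Stack-based adjacent duplicate removal:
  Read 'c': push. Stack: c
  Read 'b': push. Stack: cb
  Read 'a': push. Stack: cba
  Read 'b': push. Stack: cbab
  Read 'e': push. Stack: cbabe
  Read 'e': matches stack top 'e' => pop. Stack: cbab
  Read 'b': matches stack top 'b' => pop. Stack: cba
  Read 'e': push. Stack: cbae
  Read 'd': push. Stack: cbaed
  Read 'd': matches stack top 'd' => pop. Stack: cbae
  Read 'b': push. Stack: cbaeb
Final stack: "cbaeb" (length 5)

5


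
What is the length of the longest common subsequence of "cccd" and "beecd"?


LCS of "cccd" and "beecd"
DP table:
           b    e    e    c    d
      0    0    0    0    0    0
  c   0    0    0    0    1    1
  c   0    0    0    0    1    1
  c   0    0    0    0    1    1
  d   0    0    0    0    1    2
LCS length = dp[4][5] = 2

2


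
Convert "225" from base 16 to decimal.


Input: "225" in base 16
Positional expansion:
  Digit '2' (value 2) x 16^2 = 512
  Digit '2' (value 2) x 16^1 = 32
  Digit '5' (value 5) x 16^0 = 5
Sum = 549

549


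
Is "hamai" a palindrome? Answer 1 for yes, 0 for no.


Input: hamai
Reversed: iamah
  Compare pos 0 ('h') with pos 4 ('i'): MISMATCH
  Compare pos 1 ('a') with pos 3 ('a'): match
Result: not a palindrome

0


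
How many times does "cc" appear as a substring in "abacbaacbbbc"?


Searching for "cc" in "abacbaacbbbc"
Scanning each position:
  Position 0: "ab" => no
  Position 1: "ba" => no
  Position 2: "ac" => no
  Position 3: "cb" => no
  Position 4: "ba" => no
  Position 5: "aa" => no
  Position 6: "ac" => no
  Position 7: "cb" => no
  Position 8: "bb" => no
  Position 9: "bb" => no
  Position 10: "bc" => no
Total occurrences: 0

0


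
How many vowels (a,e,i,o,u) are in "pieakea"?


Input: pieakea
Checking each character:
  'p' at position 0: consonant
  'i' at position 1: vowel (running total: 1)
  'e' at position 2: vowel (running total: 2)
  'a' at position 3: vowel (running total: 3)
  'k' at position 4: consonant
  'e' at position 5: vowel (running total: 4)
  'a' at position 6: vowel (running total: 5)
Total vowels: 5

5


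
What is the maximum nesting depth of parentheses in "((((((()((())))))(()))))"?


Input: "((((((()((())))))(()))))"
Tracking depth:
  Position 0 '(': depth becomes 1
  Position 1 '(': depth becomes 2
  Position 2 '(': depth becomes 3
  Position 3 '(': depth becomes 4
  Position 4 '(': depth becomes 5
  Position 5 '(': depth becomes 6
  Position 6 '(': depth becomes 7
  Position 7 ')': depth becomes 6
  Position 8 '(': depth becomes 7
  Position 9 '(': depth becomes 8
  Position 10 '(': depth becomes 9
  Position 11 ')': depth becomes 8
  Position 12 ')': depth becomes 7
  Position 13 ')': depth becomes 6
  Position 14 ')': depth becomes 5
  Position 15 ')': depth becomes 4
  Position 16 ')': depth becomes 3
  Position 17 '(': depth becomes 4
  Position 18 '(': depth becomes 5
  Position 19 ')': depth becomes 4
  Position 20 ')': depth becomes 3
  Position 21 ')': depth becomes 2
  Position 22 ')': depth becomes 1
  Position 23 ')': depth becomes 0
Maximum depth reached: 9

9


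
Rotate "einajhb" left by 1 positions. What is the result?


Input: "einajhb", rotate left by 1
First 1 characters: "e"
Remaining characters: "inajhb"
Concatenate remaining + first: "inajhb" + "e" = "inajhbe"

inajhbe


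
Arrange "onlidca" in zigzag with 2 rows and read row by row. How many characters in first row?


Zigzag "onlidca" into 2 rows:
Placing characters:
  'o' => row 0
  'n' => row 1
  'l' => row 0
  'i' => row 1
  'd' => row 0
  'c' => row 1
  'a' => row 0
Rows:
  Row 0: "olda"
  Row 1: "nic"
First row length: 4

4


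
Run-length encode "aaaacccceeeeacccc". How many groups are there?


Input: aaaacccceeeeacccc
Scanning for consecutive runs:
  Group 1: 'a' x 4 (positions 0-3)
  Group 2: 'c' x 4 (positions 4-7)
  Group 3: 'e' x 4 (positions 8-11)
  Group 4: 'a' x 1 (positions 12-12)
  Group 5: 'c' x 4 (positions 13-16)
Total groups: 5

5


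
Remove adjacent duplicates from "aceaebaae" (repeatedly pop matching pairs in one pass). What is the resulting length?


Input: aceaebaae
Stack-based adjacent duplicate removal:
  Read 'a': push. Stack: a
  Read 'c': push. Stack: ac
  Read 'e': push. Stack: ace
  Read 'a': push. Stack: acea
  Read 'e': push. Stack: aceae
  Read 'b': push. Stack: aceaeb
  Read 'a': push. Stack: aceaeba
  Read 'a': matches stack top 'a' => pop. Stack: aceaeb
  Read 'e': push. Stack: aceaebe
Final stack: "aceaebe" (length 7)

7
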